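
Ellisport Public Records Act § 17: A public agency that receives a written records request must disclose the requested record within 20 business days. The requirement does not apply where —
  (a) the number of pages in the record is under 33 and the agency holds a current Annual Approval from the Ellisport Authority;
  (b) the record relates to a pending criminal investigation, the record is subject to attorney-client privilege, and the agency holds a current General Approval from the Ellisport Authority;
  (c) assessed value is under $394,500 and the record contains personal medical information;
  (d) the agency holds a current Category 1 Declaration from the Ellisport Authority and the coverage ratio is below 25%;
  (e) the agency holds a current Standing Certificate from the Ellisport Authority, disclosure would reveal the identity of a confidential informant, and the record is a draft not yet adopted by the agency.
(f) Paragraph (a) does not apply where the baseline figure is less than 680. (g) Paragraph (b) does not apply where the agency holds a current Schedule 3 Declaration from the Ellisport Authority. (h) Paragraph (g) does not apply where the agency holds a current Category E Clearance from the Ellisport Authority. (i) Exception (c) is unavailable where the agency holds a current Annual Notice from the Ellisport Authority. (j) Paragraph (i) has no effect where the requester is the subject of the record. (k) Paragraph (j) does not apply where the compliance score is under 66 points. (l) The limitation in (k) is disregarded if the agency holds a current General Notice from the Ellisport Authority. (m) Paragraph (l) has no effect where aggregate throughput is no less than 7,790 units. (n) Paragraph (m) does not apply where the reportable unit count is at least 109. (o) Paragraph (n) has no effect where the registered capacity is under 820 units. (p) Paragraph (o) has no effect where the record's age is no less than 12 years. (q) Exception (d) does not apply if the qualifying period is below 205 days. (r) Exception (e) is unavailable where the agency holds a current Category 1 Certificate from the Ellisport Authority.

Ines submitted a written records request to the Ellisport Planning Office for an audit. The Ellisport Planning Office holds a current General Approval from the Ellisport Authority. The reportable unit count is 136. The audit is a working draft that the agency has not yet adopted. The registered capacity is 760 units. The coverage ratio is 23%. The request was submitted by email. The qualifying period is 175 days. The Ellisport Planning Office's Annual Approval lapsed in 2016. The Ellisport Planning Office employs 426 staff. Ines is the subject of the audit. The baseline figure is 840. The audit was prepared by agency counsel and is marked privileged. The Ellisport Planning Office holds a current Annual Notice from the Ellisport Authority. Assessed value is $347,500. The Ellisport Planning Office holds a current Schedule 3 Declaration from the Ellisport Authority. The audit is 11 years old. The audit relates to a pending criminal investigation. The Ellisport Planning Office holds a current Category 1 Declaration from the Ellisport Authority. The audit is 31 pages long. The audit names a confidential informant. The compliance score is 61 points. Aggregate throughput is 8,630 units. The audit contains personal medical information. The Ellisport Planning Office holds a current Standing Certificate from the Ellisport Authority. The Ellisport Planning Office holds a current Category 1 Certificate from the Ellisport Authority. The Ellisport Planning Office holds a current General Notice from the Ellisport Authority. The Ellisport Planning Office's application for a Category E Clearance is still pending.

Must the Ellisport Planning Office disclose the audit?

Exception (a) does not apply: there is no Annual Approval in force.
Exception (b): the audit relates to a pending investigation; the audit is privileged; a current General Approval is held — every condition holds. However, paragraphs (g)–(h) must be considered: (g) operates against (b): a current Schedule 3 Declaration is held. (h), which would lift (g), is inapplicable — the Category E Clearance is not current. Exception (b) does not apply.
Exception (c)'s conditions are all satisfied: assessed value is $347,500, under the $394,500 limit; the audit contains personal medical information. But: (i) operates — a current Annual Notice is held. (j) applies (Ines is the subject of the audit), but is overridden by (k): (k) operates against (j): the compliance score is 61 points, under the 66 points limit. (l) would limit (k) — a current General Notice is held — but (m) sets (l) aside: (m) is triggered — aggregate throughput is 8,630 units, meeting the 7,790 units threshold. (n) applies (the reportable unit count is 136, meeting the 109 threshold), but is overridden by (o): (o) is triggered — the registered capacity is 760 units, under the 820 units limit. (p) is not engaged (the record's age is 11 years, short of 12 years), so (o) stands. So (c) is unavailable.
Exception (d)'s conditions are all satisfied: a current Category 1 Declaration is held; the coverage ratio is 23%, below the 25% limit. Turning to paragraph (q): (q) operates against (d): the qualifying period is 175 days, below the 205 days limit. So (d) is unavailable.
Exception (e) is satisfied on its face — a current Standing Certificate is held; the audit names a confidential informant; the audit is an unadopted draft. But: (r) operates — a current Category 1 Certificate is held. So (e) is unavailable.
Every exception is unavailable, so the rule governs.

Yes — the Ellisport Planning Office must disclose the audit.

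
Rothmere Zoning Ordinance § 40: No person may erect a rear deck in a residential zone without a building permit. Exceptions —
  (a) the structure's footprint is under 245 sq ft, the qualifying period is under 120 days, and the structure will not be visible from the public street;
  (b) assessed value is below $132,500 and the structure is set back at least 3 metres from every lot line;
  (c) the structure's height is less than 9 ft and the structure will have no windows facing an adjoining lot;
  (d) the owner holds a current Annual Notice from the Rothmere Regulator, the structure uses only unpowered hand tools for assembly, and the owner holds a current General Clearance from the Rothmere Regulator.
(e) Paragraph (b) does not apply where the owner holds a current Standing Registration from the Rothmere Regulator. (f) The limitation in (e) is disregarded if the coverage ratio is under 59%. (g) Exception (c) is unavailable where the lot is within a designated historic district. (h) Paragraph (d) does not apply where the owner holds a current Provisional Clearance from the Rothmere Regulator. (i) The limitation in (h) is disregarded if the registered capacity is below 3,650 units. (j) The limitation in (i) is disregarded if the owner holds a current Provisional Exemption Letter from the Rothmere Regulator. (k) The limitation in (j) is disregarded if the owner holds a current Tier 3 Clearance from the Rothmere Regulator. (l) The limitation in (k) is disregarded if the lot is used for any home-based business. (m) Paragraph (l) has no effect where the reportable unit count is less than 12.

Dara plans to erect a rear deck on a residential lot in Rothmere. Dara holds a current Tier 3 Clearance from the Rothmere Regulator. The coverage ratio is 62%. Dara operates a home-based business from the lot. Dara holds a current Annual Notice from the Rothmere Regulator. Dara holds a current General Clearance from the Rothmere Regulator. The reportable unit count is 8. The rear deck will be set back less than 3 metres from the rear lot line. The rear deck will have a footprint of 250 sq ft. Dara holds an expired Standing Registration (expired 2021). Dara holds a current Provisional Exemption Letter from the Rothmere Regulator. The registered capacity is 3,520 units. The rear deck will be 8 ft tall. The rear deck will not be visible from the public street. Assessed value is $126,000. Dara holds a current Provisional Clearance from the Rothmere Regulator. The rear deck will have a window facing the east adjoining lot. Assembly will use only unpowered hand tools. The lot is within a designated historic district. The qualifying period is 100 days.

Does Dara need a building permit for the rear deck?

No — exception (d) applies; Dara does not need a building permit.

Exception (a) fails — the structure's footprint is 250 sq ft, not under 245 sq ft.
Exception (b) fails — the rear setback is under 3 m.
Exception (c) fails — a window faces an adjoining lot.
Exception (d)'s conditions are all satisfied: a current Annual Notice is held; assembly uses only hand tools; a current General Clearance is held. As to paragraphs (h)–(m): (h) applies (a current Provisional Clearance is held), but is itself disapplied by (i): (i) is triggered — the registered capacity is 3,520 units, below the 3,650 units limit. (j) operates (a current Provisional Exemption Letter is held), but is itself disapplied by (k): (k) operates — a current Tier 3 Clearance is held. (l) applies (a home-based business operates on the lot), but is overridden by (m): (m) is engaged — the reportable unit count is 8, less than the 12 limit. So (d) applies.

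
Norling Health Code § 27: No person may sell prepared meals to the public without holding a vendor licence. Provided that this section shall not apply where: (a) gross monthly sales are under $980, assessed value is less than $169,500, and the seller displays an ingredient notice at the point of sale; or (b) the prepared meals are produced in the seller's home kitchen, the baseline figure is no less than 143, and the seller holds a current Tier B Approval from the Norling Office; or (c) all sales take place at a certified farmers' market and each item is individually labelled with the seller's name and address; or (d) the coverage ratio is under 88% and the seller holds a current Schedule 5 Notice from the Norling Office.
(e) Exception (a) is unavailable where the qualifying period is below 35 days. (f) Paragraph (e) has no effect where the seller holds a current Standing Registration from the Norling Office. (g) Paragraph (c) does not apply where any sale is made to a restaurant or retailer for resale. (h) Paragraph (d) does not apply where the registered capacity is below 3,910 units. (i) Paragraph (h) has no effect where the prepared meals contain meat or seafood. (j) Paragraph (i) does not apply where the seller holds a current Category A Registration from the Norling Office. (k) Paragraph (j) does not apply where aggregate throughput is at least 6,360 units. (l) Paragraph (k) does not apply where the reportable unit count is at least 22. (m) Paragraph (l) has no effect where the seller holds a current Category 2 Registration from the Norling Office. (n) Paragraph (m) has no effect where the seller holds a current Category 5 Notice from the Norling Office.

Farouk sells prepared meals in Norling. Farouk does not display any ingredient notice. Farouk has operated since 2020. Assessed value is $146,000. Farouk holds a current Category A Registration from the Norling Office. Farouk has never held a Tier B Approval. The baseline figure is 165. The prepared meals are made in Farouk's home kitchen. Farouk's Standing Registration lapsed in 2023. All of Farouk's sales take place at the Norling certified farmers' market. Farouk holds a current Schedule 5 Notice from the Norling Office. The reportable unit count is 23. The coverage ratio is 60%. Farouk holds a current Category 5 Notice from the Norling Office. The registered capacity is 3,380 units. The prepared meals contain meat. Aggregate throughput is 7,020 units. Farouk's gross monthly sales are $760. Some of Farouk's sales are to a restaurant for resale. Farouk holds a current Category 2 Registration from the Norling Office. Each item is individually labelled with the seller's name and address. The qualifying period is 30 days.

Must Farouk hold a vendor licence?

Exception (a) requires that the seller displays an ingredient notice at the point of sale; but no ingredient notice is displayed, so (a) is unavailable.
Exception (b) does not apply: the Tier B Approval is not current.
Exception (c): all sales are at a certified farmers' market; items are individually labelled — every condition holds. Turning to paragraph (g): (g) is triggered — some sales are to a restaurant for resale. Exception (c) does not apply.
All of (d)'s requirements are met (the coverage ratio is 60%, under the 88% limit; a current Schedule 5 Notice is held). Turning to paragraphs (h)–(n): (h) is triggered — the registered capacity is 3,380 units, below the 3,910 units limit. (i) would limit (h) — the prepared meals contain meat — but (j) sets (i) aside: (j) is triggered — a current Category A Registration is held. (k) would limit (j) — aggregate throughput is 7,020 units, meeting the 6,360 units threshold — but (l) sets (k) aside: (l) operates against (k): the reportable unit count is 23, meeting the 22 threshold. (m) would limit (l) — a current Category 2 Registration is held — but (n) sets (m) aside: (n) operates against (m): a current Category 5 Notice is held. So (d) is unavailable.
No exception is made out. Farouk falls within the general rule.

Yes — Farouk must hold a vendor licence.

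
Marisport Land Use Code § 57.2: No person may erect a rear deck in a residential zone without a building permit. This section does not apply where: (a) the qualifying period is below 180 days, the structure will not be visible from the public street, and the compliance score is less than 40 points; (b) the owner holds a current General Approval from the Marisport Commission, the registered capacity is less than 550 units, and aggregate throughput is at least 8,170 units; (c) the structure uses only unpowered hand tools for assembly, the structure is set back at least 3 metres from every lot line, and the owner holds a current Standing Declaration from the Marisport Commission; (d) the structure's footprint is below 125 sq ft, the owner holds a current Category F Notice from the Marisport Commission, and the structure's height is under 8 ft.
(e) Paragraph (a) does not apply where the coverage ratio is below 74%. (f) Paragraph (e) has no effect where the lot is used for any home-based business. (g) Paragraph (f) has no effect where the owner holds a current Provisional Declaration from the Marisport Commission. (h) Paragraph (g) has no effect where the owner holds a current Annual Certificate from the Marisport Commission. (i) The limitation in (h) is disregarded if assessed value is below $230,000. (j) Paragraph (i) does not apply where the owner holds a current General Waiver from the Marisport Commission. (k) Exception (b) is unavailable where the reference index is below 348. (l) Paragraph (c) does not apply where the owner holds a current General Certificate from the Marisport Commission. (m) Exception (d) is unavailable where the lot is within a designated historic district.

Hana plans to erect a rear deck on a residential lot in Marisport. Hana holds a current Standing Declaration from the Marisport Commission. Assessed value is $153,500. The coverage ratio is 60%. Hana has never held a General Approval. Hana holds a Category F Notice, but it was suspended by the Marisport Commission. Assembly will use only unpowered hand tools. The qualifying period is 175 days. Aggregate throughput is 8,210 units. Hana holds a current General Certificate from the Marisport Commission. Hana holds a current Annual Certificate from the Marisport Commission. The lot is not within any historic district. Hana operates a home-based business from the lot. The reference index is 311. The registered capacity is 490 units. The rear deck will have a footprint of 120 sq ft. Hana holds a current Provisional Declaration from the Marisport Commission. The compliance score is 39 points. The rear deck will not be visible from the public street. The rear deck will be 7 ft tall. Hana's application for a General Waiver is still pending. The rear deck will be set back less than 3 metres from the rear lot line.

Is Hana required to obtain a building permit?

Yes — Hana must obtain a building permit.

All of (a)'s requirements are met (the qualifying period is 175 days, below the 180 days limit; the structure will not be visible from the street; the compliance score is 39 points, less than the 40 points limit). However, paragraphs (e)–(j) must be considered: (e) applies — the coverage ratio is 60%, below the 74% limit. (f) would limit (e) — a home-based business operates on the lot — but (g) sets (f) aside: (g) is triggered — a current Provisional Declaration is held. (h) applies (a current Annual Certificate is held), but is displaced by (i): (i) applies — assessed value is $153,500, below the $230,000 limit. (j) is inapplicable (the General Waiver is not current), so (i) stands. So (a) is unavailable.
Exception (b) does not apply: there is no General Approval in force.
Exception (c) does not apply: the rear setback is under 3 m.
Exception (d) does not apply: the Category F Notice is not current.
None of the exceptions is available; § 57.2 applies in full.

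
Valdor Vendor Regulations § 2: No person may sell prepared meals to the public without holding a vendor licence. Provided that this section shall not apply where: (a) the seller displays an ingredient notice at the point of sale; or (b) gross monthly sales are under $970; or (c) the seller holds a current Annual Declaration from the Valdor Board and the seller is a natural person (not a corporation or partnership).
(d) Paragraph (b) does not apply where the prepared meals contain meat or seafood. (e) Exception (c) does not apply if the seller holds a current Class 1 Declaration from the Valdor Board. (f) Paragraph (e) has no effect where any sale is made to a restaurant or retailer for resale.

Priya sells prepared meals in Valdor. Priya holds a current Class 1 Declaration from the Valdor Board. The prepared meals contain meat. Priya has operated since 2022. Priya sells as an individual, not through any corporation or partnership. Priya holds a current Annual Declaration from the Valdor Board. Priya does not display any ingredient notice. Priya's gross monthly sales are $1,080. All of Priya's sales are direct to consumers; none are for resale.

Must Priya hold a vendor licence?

Exception (a) requires that the seller displays an ingredient notice at the point of sale; but no ingredient notice is displayed, so (a) is unavailable.
Exception (b) does not apply: gross monthly sales are $1,080, not under $970.
Exception (c): a current Annual Declaration is held; the seller is a natural person — every condition holds. But applying paragraphs (e)–(f): (e) operates against (c): a current Class 1 Declaration is held. (f), which would lift (e), is not triggered — no sales are for resale. Exception (c) does not apply.
No exception applies. The general rule governs.

Yes — Priya must hold a vendor licence.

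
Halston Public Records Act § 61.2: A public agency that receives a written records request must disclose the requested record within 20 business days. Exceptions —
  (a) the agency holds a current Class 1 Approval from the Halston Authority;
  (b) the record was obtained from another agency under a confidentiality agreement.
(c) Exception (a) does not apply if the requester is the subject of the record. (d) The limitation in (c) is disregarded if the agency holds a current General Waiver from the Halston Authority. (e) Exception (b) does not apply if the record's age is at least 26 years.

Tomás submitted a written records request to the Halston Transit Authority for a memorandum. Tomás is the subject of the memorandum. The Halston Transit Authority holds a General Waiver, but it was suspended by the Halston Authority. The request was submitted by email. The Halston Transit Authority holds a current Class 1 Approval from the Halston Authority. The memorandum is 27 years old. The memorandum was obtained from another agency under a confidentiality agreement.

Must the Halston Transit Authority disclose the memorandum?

Exception (a) is satisfied on its face — a current Class 1 Approval is held. But applying paragraphs (c)–(d): (c) operates against (a): Tomás is the subject of the memorandum. (d) is inapplicable (no current General Waiver is held), so (c) stands. Exception (a) does not apply.
Exception (b) is satisfied on its face — the memorandum was obtained under a confidentiality agreement. Turning to paragraph (e): (e) operates — the record's age is 27 years, meeting the 26 years threshold. (b) is therefore removed.
None of the exceptions is available; § 61.2 applies in full.

Yes — the Halston Transit Authority must disclose the memorandum.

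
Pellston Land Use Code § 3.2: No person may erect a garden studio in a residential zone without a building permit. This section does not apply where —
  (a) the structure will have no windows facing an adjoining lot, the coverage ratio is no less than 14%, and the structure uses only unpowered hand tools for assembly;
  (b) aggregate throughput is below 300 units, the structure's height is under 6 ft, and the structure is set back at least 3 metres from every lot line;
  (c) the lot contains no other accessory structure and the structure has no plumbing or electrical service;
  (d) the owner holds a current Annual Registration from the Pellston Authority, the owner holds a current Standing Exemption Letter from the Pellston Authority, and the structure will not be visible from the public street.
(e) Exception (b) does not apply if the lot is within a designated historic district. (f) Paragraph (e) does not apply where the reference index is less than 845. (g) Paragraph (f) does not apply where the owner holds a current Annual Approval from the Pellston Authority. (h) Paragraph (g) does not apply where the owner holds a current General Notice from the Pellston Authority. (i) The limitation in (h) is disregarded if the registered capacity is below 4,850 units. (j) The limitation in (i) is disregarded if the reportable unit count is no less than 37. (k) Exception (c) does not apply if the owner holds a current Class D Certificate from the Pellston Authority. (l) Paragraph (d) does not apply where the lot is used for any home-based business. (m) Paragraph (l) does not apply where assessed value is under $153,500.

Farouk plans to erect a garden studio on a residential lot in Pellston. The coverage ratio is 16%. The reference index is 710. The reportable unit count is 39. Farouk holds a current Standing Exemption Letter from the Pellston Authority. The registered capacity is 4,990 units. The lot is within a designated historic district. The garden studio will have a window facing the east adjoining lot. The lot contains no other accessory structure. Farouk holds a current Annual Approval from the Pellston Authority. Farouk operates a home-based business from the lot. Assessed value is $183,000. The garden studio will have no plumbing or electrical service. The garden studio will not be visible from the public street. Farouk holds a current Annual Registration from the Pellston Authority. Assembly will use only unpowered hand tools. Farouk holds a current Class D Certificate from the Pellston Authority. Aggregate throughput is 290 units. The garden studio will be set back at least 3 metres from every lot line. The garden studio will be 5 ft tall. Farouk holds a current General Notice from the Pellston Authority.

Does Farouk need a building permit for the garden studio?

Exception (a) does not apply: a window faces an adjoining lot.
Exception (b) is satisfied on its face — aggregate throughput is 290 units, below the 300 units limit; the structure's height is 5 ft, under the 6 ft limit; the setback is at least 3 m on every side. Considering the limiting provisions: (e) is triggered (the lot is in a historic district), but is displaced by (f): (f) operates against (e): the reference index is 710, less than the 845 limit. (g) would limit (f) — a current Annual Approval is held — but (h) sets (g) aside: (h) operates against (g): a current General Notice is held. (i), which would lift (h), does not operate here — the registered capacity is 4,990 units, not below 4,850 units. (b) remains available.
Exception (c) is satisfied on its face — the lot has no other accessory structure; there is no plumbing or electrical service. Turning to paragraph (k): (k) applies — a current Class D Certificate is held. So (c) is unavailable.
Exception (d)'s conditions are all satisfied: a current Annual Registration is held; a current Standing Exemption Letter is held; the structure will not be visible from the street. But: (l) operates against (d): a home-based business operates on the lot. (m), which would lift (l), is not engaged — assessed value is $183,000, not under $153,500. (d) is therefore removed.

No — exception (b) applies; Farouk does not need a building permit.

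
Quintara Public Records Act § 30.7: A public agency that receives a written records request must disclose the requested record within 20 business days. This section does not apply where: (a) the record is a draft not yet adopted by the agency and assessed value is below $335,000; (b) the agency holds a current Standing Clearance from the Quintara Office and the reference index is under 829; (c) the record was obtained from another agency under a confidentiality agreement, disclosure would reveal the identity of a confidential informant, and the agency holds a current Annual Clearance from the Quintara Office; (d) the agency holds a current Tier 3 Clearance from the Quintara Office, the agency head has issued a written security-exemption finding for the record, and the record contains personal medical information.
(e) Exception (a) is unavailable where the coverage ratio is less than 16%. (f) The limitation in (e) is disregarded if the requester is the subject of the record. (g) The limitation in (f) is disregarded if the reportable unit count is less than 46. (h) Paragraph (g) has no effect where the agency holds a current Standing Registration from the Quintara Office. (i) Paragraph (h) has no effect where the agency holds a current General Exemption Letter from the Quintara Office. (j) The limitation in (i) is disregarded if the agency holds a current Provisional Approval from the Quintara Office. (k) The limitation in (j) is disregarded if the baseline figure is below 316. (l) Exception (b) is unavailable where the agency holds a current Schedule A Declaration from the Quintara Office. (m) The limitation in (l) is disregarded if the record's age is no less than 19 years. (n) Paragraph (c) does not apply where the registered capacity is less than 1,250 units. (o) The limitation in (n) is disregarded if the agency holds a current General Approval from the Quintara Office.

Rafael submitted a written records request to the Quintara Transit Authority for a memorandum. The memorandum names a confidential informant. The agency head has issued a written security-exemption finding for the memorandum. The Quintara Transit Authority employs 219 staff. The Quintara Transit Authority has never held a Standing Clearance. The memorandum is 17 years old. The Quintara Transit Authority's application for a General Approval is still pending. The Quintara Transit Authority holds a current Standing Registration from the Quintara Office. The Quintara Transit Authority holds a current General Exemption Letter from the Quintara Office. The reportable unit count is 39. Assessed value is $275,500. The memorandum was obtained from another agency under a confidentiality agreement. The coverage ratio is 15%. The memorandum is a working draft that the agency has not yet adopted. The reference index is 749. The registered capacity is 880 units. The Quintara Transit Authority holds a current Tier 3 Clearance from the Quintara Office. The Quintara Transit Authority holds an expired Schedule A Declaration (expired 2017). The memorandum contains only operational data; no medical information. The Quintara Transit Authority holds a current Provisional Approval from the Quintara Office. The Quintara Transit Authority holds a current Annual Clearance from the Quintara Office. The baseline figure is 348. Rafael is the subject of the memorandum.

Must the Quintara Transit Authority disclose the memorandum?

No — exception (a) applies; the Quintara Transit Authority is not required to disclose the memorandum.

Exception (a): the memorandum is an unadopted draft; assessed value is $275,500, below the $335,000 limit — every condition holds. Applying paragraphs (e)–(k): (e) is engaged (the coverage ratio is 15%, less than the 16% limit), but is itself disapplied by (f): (f) operates against (e): Rafael is the subject of the memorandum. (g) would limit (f) — the reportable unit count is 39, less than the 46 limit — but (h) sets (g) aside: (h) operates against (g): a current Standing Registration is held. (i) is triggered (a current General Exemption Letter is held), but is overridden by (j): (j) operates against (i): a current Provisional Approval is held. (k) is inapplicable (the baseline figure is 348, not below 316), so (j) stands. (a) remains available.
Exception (b) fails — no current Standing Clearance is held.
Exception (c) is satisfied on its face — the memorandum was obtained under a confidentiality agreement; the memorandum names a confidential informant; a current Annual Clearance is held. Turning to paragraphs (n)–(o): (n) applies — the registered capacity is 880 units, less than the 1,250 units limit. (o) is not engaged (the General Approval is not current), so (n) stands. Exception (c) does not apply.
Exception (d) requires that the record contains personal medical information; but the memorandum contains only operational data, so (d) is unavailable.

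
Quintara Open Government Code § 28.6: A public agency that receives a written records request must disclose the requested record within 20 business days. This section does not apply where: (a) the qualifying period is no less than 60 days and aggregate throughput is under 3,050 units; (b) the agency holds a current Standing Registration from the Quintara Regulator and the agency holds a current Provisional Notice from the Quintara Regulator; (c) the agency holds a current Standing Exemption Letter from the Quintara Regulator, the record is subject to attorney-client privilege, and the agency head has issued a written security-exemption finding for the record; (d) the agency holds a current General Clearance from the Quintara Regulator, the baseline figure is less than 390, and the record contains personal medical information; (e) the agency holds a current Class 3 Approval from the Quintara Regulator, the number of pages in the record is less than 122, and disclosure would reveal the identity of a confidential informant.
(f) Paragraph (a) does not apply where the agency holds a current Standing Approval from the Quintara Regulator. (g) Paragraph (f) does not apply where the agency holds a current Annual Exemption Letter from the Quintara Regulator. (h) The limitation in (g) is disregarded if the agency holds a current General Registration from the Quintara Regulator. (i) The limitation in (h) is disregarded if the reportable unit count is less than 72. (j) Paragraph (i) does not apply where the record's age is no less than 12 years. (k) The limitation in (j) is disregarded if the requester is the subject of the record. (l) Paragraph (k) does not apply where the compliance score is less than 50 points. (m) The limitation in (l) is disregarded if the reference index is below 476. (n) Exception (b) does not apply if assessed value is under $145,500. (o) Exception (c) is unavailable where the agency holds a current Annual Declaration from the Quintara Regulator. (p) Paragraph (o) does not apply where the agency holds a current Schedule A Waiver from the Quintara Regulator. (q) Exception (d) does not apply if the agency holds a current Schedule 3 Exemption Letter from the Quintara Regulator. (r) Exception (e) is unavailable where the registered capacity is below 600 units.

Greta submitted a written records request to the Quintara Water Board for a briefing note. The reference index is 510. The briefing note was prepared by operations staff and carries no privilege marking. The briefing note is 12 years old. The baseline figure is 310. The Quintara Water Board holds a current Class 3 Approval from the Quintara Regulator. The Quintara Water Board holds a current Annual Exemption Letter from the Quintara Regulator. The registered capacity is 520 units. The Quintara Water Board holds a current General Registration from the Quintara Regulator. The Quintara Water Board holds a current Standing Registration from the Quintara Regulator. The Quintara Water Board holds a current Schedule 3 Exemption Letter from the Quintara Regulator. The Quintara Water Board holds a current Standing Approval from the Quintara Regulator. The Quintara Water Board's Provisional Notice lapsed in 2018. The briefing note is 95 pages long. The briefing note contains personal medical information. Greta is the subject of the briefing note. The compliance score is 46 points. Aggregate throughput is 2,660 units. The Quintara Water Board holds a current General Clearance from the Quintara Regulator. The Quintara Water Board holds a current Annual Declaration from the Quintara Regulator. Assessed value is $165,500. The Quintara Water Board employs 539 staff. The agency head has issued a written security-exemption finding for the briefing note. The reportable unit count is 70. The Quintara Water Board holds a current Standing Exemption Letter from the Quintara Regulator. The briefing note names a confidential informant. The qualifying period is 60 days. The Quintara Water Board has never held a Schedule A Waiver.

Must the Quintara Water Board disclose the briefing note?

Yes — the Quintara Water Board must disclose the briefing note.

All of (a)'s requirements are met (the qualifying period is 60 days, meeting the 60 days threshold; aggregate throughput is 2,660 units, under the 3,050 units limit). However, paragraphs (f)–(m) must be considered: (f) is engaged — a current Standing Approval is held. (g) applies (a current Annual Exemption Letter is held), but is displaced by (h): (h) is triggered — a current General Registration is held. (i) would limit (h) — the reportable unit count is 70, less than the 72 limit — but (j) sets (i) aside: (j) applies — the record's age is 12 years, meeting the 12 years threshold. (k) is triggered (Greta is the subject of the briefing note), but is set aside by (l): (l) operates against (k): the compliance score is 46 points, less than the 50 points limit. (m), which would lift (l), is not triggered — the reference index is 510, not below 476. (a) is therefore removed.
Exception (b) does not apply: no current Provisional Notice is held.
Exception (c) does not apply: the briefing note carries no privilege marking.
All of (d)'s requirements are met (a current General Clearance is held; the baseline figure is 310, less than the 390 limit; the briefing note contains personal medical information). But: (q) operates against (d): a current Schedule 3 Exemption Letter is held. So (d) is unavailable.
Exception (e) is satisfied on its face — a current Class 3 Approval is held; the number of pages in the record is 95, less than the 122 limit; the briefing note names a confidential informant. However, paragraph (r) must be considered: (r) applies — the registered capacity is 520 units, below the 600 units limit. Exception (e) does not apply.
Every exception is unavailable, so the rule governs.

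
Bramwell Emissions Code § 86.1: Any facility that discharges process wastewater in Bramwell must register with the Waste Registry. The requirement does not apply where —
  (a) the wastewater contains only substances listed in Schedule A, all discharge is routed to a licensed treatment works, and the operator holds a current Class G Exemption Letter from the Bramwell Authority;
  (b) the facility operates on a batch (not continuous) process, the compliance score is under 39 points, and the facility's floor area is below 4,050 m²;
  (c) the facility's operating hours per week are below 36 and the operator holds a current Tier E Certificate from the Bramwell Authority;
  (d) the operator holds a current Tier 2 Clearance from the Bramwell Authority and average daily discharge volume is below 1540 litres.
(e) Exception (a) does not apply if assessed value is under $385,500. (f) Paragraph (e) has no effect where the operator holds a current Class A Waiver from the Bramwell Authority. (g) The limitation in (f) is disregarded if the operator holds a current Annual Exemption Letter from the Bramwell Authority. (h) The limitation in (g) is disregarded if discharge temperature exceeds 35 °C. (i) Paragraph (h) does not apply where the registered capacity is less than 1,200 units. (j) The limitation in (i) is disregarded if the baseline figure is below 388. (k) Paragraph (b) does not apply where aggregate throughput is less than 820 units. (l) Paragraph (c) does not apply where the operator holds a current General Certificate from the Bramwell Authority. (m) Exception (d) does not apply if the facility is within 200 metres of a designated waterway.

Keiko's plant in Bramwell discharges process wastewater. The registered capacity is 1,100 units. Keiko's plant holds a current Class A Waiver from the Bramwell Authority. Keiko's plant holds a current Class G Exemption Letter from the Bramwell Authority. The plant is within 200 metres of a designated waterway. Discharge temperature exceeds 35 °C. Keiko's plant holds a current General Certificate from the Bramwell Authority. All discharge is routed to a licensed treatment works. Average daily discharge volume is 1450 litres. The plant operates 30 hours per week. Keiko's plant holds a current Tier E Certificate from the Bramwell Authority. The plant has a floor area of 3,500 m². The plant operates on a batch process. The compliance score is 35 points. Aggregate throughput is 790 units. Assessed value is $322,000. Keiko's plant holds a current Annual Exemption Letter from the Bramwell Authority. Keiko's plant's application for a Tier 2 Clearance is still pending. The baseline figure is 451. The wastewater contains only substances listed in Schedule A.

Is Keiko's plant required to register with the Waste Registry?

Yes — Keiko's plant must register with the Waste Registry.

Exception (a)'s conditions are all satisfied: the wastewater is Schedule-A-only; discharge is routed to a licensed treatment works; a current Class G Exemption Letter is held. But: (e) operates — assessed value is $322,000, under the $385,500 limit. (f) operates (a current Class A Waiver is held), but is set aside by (g): (g) operates against (f): a current Annual Exemption Letter is held. (h) would limit (g) — discharge temperature exceeds 35 °C — but (i) sets (h) aside: (i) operates against (h): the registered capacity is 1,100 units, less than the 1,200 units limit. (j), which would lift (i), is not triggered — the baseline figure is 451, not below 388. So (a) is unavailable.
Exception (b)'s conditions are all satisfied: the facility operates on a batch process; the compliance score is 35 points, under the 39 points limit; the facility's floor area is 3,500 m², below the 4,050 m² limit. But applying paragraph (k): (k) is engaged — aggregate throughput is 790 units, less than the 820 units limit. Exception (b) does not apply.
Exception (c): the facility's operating hours per week are 30, below the 36 limit; a current Tier E Certificate is held — every condition holds. But applying paragraph (l): (l) is engaged — a current General Certificate is held. So (c) is unavailable.
Exception (d) fails — no current Tier 2 Clearance is held.
No exception displaces § 86.1.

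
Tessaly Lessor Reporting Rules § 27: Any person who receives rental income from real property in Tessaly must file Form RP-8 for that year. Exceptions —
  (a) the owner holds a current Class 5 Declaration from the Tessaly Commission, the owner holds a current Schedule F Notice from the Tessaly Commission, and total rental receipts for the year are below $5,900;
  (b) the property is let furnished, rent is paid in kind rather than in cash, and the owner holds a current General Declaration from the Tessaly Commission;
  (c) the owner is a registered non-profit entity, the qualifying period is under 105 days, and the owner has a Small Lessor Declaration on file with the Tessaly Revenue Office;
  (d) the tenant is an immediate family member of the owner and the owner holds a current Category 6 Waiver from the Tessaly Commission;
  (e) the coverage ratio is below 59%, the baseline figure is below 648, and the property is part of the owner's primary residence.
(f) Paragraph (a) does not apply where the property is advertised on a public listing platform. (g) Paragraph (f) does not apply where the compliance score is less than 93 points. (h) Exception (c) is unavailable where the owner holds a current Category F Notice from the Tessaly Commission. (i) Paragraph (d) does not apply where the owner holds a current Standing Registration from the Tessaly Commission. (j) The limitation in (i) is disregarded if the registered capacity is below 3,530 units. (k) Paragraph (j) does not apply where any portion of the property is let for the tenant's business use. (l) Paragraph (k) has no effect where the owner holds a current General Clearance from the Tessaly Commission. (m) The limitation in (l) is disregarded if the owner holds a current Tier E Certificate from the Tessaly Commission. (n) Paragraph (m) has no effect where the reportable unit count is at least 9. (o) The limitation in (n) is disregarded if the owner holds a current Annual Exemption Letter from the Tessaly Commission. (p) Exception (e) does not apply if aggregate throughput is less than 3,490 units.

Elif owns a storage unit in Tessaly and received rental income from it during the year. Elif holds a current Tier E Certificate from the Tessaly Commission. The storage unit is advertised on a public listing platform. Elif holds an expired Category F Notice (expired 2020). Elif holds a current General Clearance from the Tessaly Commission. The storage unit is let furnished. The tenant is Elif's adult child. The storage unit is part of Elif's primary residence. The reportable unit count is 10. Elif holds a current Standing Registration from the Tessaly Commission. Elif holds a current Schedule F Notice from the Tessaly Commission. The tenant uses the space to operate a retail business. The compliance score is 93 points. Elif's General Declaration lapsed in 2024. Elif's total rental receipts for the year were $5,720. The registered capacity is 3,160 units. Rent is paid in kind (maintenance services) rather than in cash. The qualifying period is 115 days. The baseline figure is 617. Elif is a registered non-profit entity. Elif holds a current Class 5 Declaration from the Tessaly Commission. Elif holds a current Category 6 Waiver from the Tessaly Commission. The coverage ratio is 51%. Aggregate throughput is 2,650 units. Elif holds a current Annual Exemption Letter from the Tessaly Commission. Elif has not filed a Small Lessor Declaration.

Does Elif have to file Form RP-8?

Exception (a) is satisfied on its face — a current Class 5 Declaration is held; a current Schedule F Notice is held; total rental receipts for the year are $5,720, below the $5,900 limit. But applying paragraphs (f)–(g): (f) operates against (a): the property is publicly advertised. (g), which would lift (f), is not engaged — the compliance score is 93 points, not less than 93 points. So (a) is unavailable.
Exception (b) requires that the owner holds a current General Declaration from the Tessaly Commission; but no current General Declaration is held, so (b) is unavailable.
Exception (c) fails — the qualifying period is 115 days, not under 105 days.
Exception (d): the tenant is an immediate family member; a current Category 6 Waiver is held — every condition holds. But: (i) operates — a current Standing Registration is held. (j) would limit (i) — the registered capacity is 3,160 units, below the 3,530 units limit — but (k) sets (j) aside: (k) applies — the space is let for business use. (l) would limit (k) — a current General Clearance is held — but (m) sets (l) aside: (m) is engaged — a current Tier E Certificate is held. (n) would limit (m) — the reportable unit count is 10, meeting the 9 threshold — but (o) sets (n) aside: (o) operates against (n): a current Annual Exemption Letter is held. (d) is therefore removed.
Exception (e)'s conditions are all satisfied: the coverage ratio is 51%, below the 59% limit; the baseline figure is 617, below the 648 limit; the storage unit is part of the primary residence. But applying paragraph (p): (p) is engaged — aggregate throughput is 2,650 units, less than the 3,490 units limit. (e) is therefore removed.
No exception displaces § 27.

Yes — Elif must file Form RP-8.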